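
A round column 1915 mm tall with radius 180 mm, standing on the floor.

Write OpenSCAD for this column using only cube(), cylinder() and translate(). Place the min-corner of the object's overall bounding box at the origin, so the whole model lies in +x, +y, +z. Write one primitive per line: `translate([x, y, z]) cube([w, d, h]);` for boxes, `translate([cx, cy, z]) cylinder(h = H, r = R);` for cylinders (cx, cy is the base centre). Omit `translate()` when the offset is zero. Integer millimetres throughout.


translate([180, 180, 0]) cylinder(h = 1915, r = 180);


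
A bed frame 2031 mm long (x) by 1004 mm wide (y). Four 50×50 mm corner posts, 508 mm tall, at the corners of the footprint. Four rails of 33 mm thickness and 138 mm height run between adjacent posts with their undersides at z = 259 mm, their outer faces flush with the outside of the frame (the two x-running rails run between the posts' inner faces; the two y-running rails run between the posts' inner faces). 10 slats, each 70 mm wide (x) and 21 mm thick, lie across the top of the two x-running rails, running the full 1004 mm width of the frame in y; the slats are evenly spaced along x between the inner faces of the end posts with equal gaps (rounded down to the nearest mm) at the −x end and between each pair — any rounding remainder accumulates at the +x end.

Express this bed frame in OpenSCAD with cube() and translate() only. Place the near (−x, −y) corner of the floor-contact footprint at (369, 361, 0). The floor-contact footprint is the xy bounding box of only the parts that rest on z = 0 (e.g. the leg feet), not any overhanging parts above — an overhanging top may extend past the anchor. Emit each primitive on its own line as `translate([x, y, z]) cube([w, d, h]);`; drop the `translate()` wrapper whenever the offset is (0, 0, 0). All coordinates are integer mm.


// slat z = rail_z + rail_h = 259 + 138 = 397
// slat gap = ⌊(1931 − 10·70) / 11⌋ = 111
translate([369, 361, 0]) cube([50, 50, 508]);
translate([369, 1315, 0]) cube([50, 50, 508]);
translate([2350, 361, 0]) cube([50, 50, 508]);
translate([2350, 1315, 0]) cube([50, 50, 508]);
translate([419, 361, 259]) cube([1931, 33, 138]);
translate([419, 1332, 259]) cube([1931, 33, 138]);
translate([369, 411, 259]) cube([33, 904, 138]);
translate([2367, 411, 259]) cube([33, 904, 138]);
translate([530, 361, 397]) cube([70, 1004, 21]);
translate([711, 361, 397]) cube([70, 1004, 21]);
translate([892, 361, 397]) cube([70, 1004, 21]);
translate([1073, 361, 397]) cube([70, 1004, 21]);
translate([1254, 361, 397]) cube([70, 1004, 21]);
translate([1435, 361, 397]) cube([70, 1004, 21]);
translate([1616, 361, 397]) cube([70, 1004, 21]);
translate([1797, 361, 397]) cube([70, 1004, 21]);
translate([1978, 361, 397]) cube([70, 1004, 21]);
translate([2159, 361, 397]) cube([70, 1004, 21]);


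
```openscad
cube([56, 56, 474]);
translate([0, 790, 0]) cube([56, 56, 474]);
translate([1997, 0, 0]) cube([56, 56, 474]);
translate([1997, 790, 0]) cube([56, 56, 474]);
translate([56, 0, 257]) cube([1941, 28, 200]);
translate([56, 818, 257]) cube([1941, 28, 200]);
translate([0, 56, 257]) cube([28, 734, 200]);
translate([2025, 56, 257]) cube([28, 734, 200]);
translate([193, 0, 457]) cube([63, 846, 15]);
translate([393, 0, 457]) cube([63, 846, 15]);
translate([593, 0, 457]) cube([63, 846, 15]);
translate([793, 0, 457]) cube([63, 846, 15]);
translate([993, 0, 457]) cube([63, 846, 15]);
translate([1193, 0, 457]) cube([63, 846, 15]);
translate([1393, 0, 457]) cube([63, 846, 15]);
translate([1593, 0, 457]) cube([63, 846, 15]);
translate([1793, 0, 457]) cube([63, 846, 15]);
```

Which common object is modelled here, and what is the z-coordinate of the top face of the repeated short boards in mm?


A bed frame. The slat-top height is 472 mm.

Four posts, four rails, and a row of slats — a bed frame. Slats sit on the rails at z = 257 + 200 = 457; with slat thickness 15, the top is 472 mm.


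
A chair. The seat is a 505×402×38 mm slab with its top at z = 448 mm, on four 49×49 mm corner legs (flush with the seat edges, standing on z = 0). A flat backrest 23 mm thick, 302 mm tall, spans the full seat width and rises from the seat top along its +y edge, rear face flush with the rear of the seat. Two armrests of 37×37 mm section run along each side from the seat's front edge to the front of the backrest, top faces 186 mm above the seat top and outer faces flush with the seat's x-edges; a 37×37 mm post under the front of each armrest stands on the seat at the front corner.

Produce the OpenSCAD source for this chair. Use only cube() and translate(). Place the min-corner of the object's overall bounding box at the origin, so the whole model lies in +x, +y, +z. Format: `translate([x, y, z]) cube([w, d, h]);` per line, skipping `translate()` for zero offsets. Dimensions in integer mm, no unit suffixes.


translate([0, 0, 410]) cube([505, 402, 38]);
cube([49, 49, 410]);
translate([456, 0, 0]) cube([49, 49, 410]);
translate([0, 353, 0]) cube([49, 49, 410]);
translate([456, 353, 0]) cube([49, 49, 410]);
translate([0, 379, 448]) cube([505, 23, 302]);
translate([0, 0, 597]) cube([37, 379, 37]);
translate([468, 0, 597]) cube([37, 379, 37]);
translate([0, 0, 448]) cube([37, 37, 149]);
translate([468, 0, 448]) cube([37, 37, 149]);


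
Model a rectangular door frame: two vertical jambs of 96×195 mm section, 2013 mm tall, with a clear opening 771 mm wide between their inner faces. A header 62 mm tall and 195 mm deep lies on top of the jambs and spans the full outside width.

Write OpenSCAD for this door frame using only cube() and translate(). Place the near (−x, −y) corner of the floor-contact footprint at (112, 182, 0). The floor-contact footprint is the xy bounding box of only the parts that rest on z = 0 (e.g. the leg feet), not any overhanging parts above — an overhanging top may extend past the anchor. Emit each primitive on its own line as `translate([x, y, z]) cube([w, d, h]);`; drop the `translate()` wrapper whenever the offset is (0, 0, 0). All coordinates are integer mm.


translate([112, 182, 0]) cube([96, 195, 2013]);
translate([979, 182, 0]) cube([96, 195, 2013]);
translate([112, 182, 2013]) cube([963, 195, 62]);


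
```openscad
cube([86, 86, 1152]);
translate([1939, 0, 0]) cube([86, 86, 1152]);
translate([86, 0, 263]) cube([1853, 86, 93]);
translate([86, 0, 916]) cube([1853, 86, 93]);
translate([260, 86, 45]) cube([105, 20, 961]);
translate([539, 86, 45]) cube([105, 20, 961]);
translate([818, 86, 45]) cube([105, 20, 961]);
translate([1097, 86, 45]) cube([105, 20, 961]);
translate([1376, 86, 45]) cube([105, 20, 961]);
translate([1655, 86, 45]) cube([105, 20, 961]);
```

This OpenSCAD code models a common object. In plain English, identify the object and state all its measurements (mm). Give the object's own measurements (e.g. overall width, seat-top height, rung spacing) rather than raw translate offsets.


A fence section. Two 86×86 mm posts, 1152 mm tall, stand on the floor with a clear span of 1853 mm between their inner faces. Two horizontal rails of 86×93 mm section span the gap between the posts with their undersides at z = 263 mm and z = 916 mm, flush with the posts' −y face. 6 pickets, each 105 mm wide, 20 mm thick and 961 mm tall, are fixed to the +y face of the rails with their bottoms at z = 45 mm, spaced across the span with a 174 mm gap after the −x post and between neighbouring pickets, with 179 mm left before the +x post.


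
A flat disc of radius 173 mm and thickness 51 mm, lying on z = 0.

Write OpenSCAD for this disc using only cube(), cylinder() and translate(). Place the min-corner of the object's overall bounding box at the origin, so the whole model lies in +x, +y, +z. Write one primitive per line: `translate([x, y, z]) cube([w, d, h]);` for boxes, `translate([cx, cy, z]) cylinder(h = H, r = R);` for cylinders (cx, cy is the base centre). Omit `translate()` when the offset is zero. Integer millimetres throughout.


translate([173, 173, 0]) cylinder(h = 51, r = 173);


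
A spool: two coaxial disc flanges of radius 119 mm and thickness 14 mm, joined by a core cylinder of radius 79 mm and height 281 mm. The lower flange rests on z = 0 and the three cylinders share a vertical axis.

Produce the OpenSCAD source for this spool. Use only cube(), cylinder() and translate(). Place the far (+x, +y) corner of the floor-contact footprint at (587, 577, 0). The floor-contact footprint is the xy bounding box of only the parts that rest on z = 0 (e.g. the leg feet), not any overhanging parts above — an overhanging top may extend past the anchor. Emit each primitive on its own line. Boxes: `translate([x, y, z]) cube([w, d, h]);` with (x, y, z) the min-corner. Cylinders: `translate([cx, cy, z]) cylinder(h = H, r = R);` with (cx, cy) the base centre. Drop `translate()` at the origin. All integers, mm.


translate([468, 458, 0]) cylinder(h = 14, r = 119);
translate([468, 458, 14]) cylinder(h = 281, r = 79);
translate([468, 458, 295]) cylinder(h = 14, r = 119);


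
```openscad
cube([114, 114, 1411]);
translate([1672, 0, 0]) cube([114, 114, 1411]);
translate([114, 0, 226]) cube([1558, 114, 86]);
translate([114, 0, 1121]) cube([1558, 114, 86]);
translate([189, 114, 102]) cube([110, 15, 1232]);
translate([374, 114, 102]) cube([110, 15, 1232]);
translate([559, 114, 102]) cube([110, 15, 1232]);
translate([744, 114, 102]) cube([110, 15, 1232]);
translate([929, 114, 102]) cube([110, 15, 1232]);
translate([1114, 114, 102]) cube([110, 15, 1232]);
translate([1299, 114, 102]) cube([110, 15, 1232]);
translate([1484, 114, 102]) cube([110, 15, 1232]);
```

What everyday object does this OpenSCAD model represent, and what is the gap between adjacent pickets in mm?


A fence section. The picket gap is 75 mm.

Two posts, two rails, 8 pickets — a fence section. Span 1558 mm holds 8 pickets of 110 mm with 9 equal gaps: ⌊(1558 − 8·110) / 9⌋ = 75 mm.


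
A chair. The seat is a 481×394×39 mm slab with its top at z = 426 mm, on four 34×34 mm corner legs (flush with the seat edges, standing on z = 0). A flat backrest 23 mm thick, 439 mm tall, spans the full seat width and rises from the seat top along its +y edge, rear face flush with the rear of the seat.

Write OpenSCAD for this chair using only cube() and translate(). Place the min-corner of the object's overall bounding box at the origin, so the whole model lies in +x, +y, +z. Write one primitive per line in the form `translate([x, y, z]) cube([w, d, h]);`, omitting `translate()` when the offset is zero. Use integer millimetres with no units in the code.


translate([0, 0, 387]) cube([481, 394, 39]);
cube([34, 34, 387]);
translate([447, 0, 0]) cube([34, 34, 387]);
translate([0, 360, 0]) cube([34, 34, 387]);
translate([447, 360, 0]) cube([34, 34, 387]);
translate([0, 371, 426]) cube([481, 23, 439]);


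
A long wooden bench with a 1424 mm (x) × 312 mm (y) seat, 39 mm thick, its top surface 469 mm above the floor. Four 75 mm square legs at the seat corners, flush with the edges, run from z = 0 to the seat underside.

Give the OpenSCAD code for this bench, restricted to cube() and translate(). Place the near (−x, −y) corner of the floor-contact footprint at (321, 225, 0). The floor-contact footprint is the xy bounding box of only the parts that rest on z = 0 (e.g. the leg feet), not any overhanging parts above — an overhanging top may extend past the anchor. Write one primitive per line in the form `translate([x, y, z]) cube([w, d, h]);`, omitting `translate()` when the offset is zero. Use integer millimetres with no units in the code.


translate([321, 225, 430]) cube([1424, 312, 39]);
translate([321, 225, 0]) cube([75, 75, 430]);
translate([321, 462, 0]) cube([75, 75, 430]);
translate([1670, 225, 0]) cube([75, 75, 430]);
translate([1670, 462, 0]) cube([75, 75, 430]);


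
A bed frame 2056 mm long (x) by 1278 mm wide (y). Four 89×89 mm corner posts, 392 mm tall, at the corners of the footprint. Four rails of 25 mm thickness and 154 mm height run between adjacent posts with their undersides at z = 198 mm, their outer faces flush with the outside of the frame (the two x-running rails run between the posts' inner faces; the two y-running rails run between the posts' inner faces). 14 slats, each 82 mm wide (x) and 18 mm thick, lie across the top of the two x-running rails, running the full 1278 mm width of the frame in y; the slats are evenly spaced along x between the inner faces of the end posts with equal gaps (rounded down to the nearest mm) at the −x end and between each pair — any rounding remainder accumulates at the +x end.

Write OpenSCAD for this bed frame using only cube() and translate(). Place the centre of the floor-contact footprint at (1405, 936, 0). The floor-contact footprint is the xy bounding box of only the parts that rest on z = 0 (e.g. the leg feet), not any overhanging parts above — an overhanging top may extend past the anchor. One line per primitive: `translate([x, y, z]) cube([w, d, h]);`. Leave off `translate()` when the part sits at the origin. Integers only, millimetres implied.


translate([377, 297, 0]) cube([89, 89, 392]);
translate([377, 1486, 0]) cube([89, 89, 392]);
translate([2344, 297, 0]) cube([89, 89, 392]);
translate([2344, 1486, 0]) cube([89, 89, 392]);
translate([466, 297, 198]) cube([1878, 25, 154]);
translate([466, 1550, 198]) cube([1878, 25, 154]);
translate([377, 386, 198]) cube([25, 1100, 154]);
translate([2408, 386, 198]) cube([25, 1100, 154]);
translate([514, 297, 352]) cube([82, 1278, 18]);
translate([644, 297, 352]) cube([82, 1278, 18]);
translate([774, 297, 352]) cube([82, 1278, 18]);
translate([904, 297, 352]) cube([82, 1278, 18]);
translate([1034, 297, 352]) cube([82, 1278, 18]);
translate([1164, 297, 352]) cube([82, 1278, 18]);
translate([1294, 297, 352]) cube([82, 1278, 18]);
translate([1424, 297, 352]) cube([82, 1278, 18]);
translate([1554, 297, 352]) cube([82, 1278, 18]);
translate([1684, 297, 352]) cube([82, 1278, 18]);
translate([1814, 297, 352]) cube([82, 1278, 18]);
translate([1944, 297, 352]) cube([82, 1278, 18]);
translate([2074, 297, 352]) cube([82, 1278, 18]);
translate([2204, 297, 352]) cube([82, 1278, 18]);


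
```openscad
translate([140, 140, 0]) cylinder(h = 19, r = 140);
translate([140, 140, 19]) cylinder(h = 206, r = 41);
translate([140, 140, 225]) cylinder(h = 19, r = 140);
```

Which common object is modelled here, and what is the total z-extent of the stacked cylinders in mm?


A spool. The overall height is 244 mm.

Three coaxial cylinders, large–small–large — a spool. Two 19 mm flanges and a 206 mm core give 19 + 206 + 19 = 244 mm.


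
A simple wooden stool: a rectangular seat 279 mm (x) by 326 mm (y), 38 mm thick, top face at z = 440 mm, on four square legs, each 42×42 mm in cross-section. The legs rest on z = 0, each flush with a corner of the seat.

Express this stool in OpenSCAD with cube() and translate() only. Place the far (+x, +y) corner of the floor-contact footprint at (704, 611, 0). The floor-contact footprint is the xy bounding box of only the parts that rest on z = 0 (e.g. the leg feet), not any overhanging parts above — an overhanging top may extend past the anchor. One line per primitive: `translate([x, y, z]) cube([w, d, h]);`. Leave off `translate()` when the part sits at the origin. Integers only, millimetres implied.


// leg_h = 440 - 38 = 402
translate([425, 285, 402]) cube([279, 326, 38]);
translate([425, 285, 0]) cube([42, 42, 402]);
translate([662, 285, 0]) cube([42, 42, 402]);
translate([425, 569, 0]) cube([42, 42, 402]);
translate([662, 569, 0]) cube([42, 42, 402]);


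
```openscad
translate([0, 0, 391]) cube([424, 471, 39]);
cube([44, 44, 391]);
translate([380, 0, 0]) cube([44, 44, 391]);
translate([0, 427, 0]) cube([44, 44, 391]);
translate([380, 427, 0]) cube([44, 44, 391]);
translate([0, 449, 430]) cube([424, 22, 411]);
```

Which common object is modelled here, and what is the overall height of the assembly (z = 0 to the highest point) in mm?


A chair. The overall height is 841 mm.

A slab on four corner posts with a tall panel at the back — a chair. The seat slab sits at z = 391 with thickness 39, and the 411 mm backrest starts at the seat top, so the overall height is 391 + 39 + 411 = 841 mm.


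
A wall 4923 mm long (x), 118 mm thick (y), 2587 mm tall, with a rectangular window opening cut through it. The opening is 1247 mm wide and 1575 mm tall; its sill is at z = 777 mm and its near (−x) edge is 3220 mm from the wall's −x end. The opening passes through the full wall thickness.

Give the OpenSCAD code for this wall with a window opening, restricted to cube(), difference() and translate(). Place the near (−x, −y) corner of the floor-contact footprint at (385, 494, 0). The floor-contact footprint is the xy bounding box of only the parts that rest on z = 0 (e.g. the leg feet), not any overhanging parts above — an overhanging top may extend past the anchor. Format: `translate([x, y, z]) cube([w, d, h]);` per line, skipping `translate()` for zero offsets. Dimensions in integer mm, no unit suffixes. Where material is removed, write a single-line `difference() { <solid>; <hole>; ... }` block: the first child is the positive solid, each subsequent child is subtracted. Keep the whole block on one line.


difference() { translate([385, 494, 0]) cube([4923, 118, 2587]); translate([3605, 494, 777]) cube([1247, 118, 1575]); }


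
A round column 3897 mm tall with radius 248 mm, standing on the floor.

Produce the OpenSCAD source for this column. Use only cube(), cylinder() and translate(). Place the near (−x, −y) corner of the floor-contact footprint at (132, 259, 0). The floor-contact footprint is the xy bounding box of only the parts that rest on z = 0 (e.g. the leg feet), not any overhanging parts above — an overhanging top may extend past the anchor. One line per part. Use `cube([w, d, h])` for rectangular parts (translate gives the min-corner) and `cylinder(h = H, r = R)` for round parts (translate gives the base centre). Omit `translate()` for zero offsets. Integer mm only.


translate([380, 507, 0]) cylinder(h = 3897, r = 248);


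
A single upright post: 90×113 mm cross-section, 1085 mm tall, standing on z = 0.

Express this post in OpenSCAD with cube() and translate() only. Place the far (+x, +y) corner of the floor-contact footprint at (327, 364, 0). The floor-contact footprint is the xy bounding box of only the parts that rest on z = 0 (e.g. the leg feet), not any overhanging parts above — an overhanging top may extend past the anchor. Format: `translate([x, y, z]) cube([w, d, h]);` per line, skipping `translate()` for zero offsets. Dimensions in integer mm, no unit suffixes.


translate([237, 251, 0]) cube([90, 113, 1085]);


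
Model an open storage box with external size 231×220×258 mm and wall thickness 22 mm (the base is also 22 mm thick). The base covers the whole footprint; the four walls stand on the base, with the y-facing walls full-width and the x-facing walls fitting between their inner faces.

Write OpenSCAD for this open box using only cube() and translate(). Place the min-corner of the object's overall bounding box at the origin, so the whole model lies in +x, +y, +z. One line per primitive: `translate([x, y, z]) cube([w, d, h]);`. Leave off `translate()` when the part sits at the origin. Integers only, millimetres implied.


cube([231, 220, 22]);
translate([0, 0, 22]) cube([231, 22, 236]);
translate([0, 198, 22]) cube([231, 22, 236]);
translate([0, 22, 22]) cube([22, 176, 236]);
translate([209, 22, 22]) cube([22, 176, 236]);


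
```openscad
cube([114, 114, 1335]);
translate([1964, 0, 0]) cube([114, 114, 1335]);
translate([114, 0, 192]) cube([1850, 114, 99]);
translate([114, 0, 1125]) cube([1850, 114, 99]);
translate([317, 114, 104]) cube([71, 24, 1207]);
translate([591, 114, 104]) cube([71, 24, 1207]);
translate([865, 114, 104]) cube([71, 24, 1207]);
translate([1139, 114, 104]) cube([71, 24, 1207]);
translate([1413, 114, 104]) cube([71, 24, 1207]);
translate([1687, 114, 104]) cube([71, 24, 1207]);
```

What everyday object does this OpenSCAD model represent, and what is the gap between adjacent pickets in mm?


A fence section. The picket gap is 203 mm.

Two posts, two rails, 6 pickets — a fence section. Span 1850 mm holds 6 pickets of 71 mm with 7 equal gaps: ⌊(1850 − 6·71) / 7⌋ = 203 mm.


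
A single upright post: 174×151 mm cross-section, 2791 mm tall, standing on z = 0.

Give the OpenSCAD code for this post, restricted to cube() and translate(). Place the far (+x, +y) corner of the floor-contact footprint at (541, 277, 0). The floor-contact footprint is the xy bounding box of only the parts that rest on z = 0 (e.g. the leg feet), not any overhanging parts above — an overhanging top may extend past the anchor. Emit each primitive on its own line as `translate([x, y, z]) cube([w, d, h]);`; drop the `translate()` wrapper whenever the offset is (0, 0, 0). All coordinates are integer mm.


translate([367, 126, 0]) cube([174, 151, 2791]);


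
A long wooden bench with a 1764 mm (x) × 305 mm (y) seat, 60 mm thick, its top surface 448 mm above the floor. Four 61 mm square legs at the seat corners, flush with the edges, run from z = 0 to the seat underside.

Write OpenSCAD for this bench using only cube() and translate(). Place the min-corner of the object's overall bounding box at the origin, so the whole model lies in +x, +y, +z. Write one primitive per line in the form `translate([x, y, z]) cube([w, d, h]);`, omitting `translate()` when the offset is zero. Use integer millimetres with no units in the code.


translate([0, 0, 388]) cube([1764, 305, 60]);
cube([61, 61, 388]);
translate([0, 244, 0]) cube([61, 61, 388]);
translate([1703, 0, 0]) cube([61, 61, 388]);
translate([1703, 244, 0]) cube([61, 61, 388]);


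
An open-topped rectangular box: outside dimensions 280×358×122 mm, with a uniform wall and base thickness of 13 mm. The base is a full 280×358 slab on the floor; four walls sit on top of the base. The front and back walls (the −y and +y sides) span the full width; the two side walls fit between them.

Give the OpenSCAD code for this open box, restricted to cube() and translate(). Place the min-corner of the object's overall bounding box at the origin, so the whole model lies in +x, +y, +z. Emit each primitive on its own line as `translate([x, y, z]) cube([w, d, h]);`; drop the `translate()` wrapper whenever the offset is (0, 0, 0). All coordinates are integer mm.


cube([280, 358, 13]);
translate([0, 0, 13]) cube([280, 13, 109]);
translate([0, 345, 13]) cube([280, 13, 109]);
translate([0, 13, 13]) cube([13, 332, 109]);
translate([267, 13, 13]) cube([13, 332, 109]);


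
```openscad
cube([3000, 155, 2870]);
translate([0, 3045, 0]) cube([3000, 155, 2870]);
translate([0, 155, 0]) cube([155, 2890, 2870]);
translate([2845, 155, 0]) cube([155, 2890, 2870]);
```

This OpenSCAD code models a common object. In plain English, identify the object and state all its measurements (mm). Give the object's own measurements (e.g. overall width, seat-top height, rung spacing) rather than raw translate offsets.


The wall frame of a small rectangular building: four walls, each 2870 mm tall and 155 mm thick, enclosing a footprint 3000 mm (x) by 3200 mm (y) outside-to-outside, with no floor or roof. The front and back walls (the −y and +y sides) span the full width; the two side walls fit between them.


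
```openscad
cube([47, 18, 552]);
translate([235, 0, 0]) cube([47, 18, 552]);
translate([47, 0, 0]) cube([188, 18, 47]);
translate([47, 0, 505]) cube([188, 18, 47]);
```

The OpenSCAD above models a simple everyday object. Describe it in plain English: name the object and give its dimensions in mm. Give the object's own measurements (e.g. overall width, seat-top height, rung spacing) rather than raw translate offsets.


A rectangular picture frame lying in the x–z plane (depth along y). The opening is 188 mm wide (x) by 458 mm tall (z), surrounded by a border 47 mm wide on all four sides. The frame is 18 mm deep and is made of two full-height vertical stiles with two horizontal rails fitted between them.


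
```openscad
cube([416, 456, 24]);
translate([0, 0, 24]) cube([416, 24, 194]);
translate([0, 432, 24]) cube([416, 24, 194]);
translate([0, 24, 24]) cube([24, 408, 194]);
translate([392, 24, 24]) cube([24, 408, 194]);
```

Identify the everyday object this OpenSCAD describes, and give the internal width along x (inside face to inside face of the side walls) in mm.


An open box. The internal width is 368 mm.

A 416×456 base slab with four walls standing on it — an open box. The base is 416 mm wide and the walls are 24 mm thick, so the internal width is 416 − 2 × 24 = 368 mm.


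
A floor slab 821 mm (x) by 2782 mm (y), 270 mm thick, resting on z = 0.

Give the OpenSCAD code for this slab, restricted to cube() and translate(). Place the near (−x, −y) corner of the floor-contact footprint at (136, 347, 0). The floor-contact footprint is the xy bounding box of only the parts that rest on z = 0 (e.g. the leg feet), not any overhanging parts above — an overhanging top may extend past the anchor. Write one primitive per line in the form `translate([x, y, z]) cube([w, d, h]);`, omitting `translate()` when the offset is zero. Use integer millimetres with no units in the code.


translate([136, 347, 0]) cube([821, 2782, 270]);


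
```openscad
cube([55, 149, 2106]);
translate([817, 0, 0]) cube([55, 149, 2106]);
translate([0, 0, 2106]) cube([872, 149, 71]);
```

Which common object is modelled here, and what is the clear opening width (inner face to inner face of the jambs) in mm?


A door frame. The clear opening width is 762 mm.

Two 2106 mm tall posts with a header on top — a door frame. The left jamb is 55 mm wide at x = 0; the right jamb starts at x = 817. The clear opening is 817 − 55 = 762 mm.


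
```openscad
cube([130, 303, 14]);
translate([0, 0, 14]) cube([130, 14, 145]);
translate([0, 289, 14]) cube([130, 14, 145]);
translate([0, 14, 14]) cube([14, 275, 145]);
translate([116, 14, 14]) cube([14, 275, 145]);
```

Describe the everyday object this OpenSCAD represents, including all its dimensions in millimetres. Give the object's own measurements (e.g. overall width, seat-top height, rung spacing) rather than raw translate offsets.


An open-topped rectangular box: outside dimensions 130×303×159 mm, with a uniform wall and base thickness of 14 mm. The base is a full 130×303 slab on the floor; four walls sit on top of the base. The front and back walls (the −y and +y sides) span the full width; the two side walls fit between them.


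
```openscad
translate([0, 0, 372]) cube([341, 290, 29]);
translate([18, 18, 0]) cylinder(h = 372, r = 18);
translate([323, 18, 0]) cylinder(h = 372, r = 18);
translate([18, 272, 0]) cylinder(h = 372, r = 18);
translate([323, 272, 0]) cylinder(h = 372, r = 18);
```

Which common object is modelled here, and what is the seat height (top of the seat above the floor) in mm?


A stool. The seat height is 401 mm.

A 341×290×29 slab at z = 372 on four corner cylinders — a stool. The seat top is 372 + 29 = 401 mm.


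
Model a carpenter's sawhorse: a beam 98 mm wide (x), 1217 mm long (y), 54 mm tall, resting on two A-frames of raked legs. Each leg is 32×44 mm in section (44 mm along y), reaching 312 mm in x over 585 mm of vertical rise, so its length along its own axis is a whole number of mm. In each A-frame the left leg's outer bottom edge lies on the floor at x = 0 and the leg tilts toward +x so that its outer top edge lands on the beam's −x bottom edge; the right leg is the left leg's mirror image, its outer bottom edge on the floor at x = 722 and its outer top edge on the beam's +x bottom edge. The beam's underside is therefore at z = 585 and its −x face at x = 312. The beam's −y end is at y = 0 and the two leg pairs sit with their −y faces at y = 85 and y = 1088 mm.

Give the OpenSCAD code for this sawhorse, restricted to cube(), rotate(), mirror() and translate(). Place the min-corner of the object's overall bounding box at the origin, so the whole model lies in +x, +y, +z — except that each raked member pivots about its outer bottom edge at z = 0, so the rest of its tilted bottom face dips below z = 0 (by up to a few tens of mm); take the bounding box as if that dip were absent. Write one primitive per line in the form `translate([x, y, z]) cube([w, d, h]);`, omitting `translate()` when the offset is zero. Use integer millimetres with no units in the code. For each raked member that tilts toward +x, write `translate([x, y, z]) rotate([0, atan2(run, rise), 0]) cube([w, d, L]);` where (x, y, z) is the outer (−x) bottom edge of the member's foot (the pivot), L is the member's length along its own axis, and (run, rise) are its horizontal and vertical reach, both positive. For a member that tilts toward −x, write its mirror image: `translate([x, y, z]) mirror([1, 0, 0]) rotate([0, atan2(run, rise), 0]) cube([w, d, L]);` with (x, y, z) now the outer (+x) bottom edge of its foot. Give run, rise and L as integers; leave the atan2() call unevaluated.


translate([312, 0, 585]) cube([98, 1217, 54]);
translate([0, 85, 0]) rotate([0, atan2(312, 585), 0]) cube([32, 44, 663]);
translate([722, 85, 0]) mirror([1, 0, 0]) rotate([0, atan2(312, 585), 0]) cube([32, 44, 663]);
translate([0, 1088, 0]) rotate([0, atan2(312, 585), 0]) cube([32, 44, 663]);
translate([722, 1088, 0]) mirror([1, 0, 0]) rotate([0, atan2(312, 585), 0]) cube([32, 44, 663]);


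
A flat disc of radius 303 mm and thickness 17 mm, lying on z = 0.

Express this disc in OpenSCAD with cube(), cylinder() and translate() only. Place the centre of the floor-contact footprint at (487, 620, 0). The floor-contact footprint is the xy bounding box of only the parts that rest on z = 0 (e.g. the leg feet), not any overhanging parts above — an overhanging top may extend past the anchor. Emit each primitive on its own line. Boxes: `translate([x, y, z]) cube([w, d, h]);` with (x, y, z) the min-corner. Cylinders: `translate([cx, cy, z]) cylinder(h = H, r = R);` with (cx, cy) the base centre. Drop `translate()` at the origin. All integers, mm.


translate([487, 620, 0]) cylinder(h = 17, r = 303);


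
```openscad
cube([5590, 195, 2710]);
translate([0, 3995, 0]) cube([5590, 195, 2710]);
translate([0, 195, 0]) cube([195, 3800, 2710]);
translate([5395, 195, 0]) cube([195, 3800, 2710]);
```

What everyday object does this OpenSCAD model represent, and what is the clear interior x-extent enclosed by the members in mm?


A house (or room) frame. The interior width is 5200 mm.

Four 2710 mm walls enclosing a rectangle with no floor or roof — a room or house frame. Outside width is 5590 mm and wall thickness is 195 mm, so the interior width is 5590 − 2 × 195 = 5200 mm.


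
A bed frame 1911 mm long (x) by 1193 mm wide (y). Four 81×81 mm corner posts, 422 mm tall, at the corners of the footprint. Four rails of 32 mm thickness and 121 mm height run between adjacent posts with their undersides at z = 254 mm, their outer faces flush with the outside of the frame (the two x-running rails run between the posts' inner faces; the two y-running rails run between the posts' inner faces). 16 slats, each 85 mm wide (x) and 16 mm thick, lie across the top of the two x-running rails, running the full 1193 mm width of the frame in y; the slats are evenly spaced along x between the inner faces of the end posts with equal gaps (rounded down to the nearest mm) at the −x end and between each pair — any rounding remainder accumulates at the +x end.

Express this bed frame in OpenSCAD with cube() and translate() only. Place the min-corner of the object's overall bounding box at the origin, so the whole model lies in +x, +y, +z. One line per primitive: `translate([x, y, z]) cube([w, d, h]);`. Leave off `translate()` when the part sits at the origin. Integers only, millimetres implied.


// slat z = rail_z + rail_h = 254 + 121 = 375
// slat gap = ⌊(1749 − 16·85) / 17⌋ = 22
cube([81, 81, 422]);
translate([0, 1112, 0]) cube([81, 81, 422]);
translate([1830, 0, 0]) cube([81, 81, 422]);
translate([1830, 1112, 0]) cube([81, 81, 422]);
translate([81, 0, 254]) cube([1749, 32, 121]);
translate([81, 1161, 254]) cube([1749, 32, 121]);
translate([0, 81, 254]) cube([32, 1031, 121]);
translate([1879, 81, 254]) cube([32, 1031, 121]);
translate([103, 0, 375]) cube([85, 1193, 16]);
translate([210, 0, 375]) cube([85, 1193, 16]);
translate([317, 0, 375]) cube([85, 1193, 16]);
translate([424, 0, 375]) cube([85, 1193, 16]);
translate([531, 0, 375]) cube([85, 1193, 16]);
translate([638, 0, 375]) cube([85, 1193, 16]);
translate([745, 0, 375]) cube([85, 1193, 16]);
translate([852, 0, 375]) cube([85, 1193, 16]);
translate([959, 0, 375]) cube([85, 1193, 16]);
translate([1066, 0, 375]) cube([85, 1193, 16]);
translate([1173, 0, 375]) cube([85, 1193, 16]);
translate([1280, 0, 375]) cube([85, 1193, 16]);
translate([1387, 0, 375]) cube([85, 1193, 16]);
translate([1494, 0, 375]) cube([85, 1193, 16]);
translate([1601, 0, 375]) cube([85, 1193, 16]);
translate([1708, 0, 375]) cube([85, 1193, 16]);


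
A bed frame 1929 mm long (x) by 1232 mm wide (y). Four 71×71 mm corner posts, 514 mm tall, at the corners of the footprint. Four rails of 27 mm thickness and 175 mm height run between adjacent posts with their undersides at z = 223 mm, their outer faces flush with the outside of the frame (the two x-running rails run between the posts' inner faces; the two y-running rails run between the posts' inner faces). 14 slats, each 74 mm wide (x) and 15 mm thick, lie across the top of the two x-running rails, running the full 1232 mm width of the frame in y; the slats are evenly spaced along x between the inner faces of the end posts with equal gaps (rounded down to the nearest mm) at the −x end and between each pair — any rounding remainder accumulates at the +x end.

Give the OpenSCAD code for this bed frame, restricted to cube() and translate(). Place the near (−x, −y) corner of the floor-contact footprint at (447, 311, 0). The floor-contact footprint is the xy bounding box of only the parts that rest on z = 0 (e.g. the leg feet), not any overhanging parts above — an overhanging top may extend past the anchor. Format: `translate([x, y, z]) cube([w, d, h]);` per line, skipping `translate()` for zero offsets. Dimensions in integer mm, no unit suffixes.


translate([447, 311, 0]) cube([71, 71, 514]);
translate([447, 1472, 0]) cube([71, 71, 514]);
translate([2305, 311, 0]) cube([71, 71, 514]);
translate([2305, 1472, 0]) cube([71, 71, 514]);
translate([518, 311, 223]) cube([1787, 27, 175]);
translate([518, 1516, 223]) cube([1787, 27, 175]);
translate([447, 382, 223]) cube([27, 1090, 175]);
translate([2349, 382, 223]) cube([27, 1090, 175]);
translate([568, 311, 398]) cube([74, 1232, 15]);
translate([692, 311, 398]) cube([74, 1232, 15]);
translate([816, 311, 398]) cube([74, 1232, 15]);
translate([940, 311, 398]) cube([74, 1232, 15]);
translate([1064, 311, 398]) cube([74, 1232, 15]);
translate([1188, 311, 398]) cube([74, 1232, 15]);
translate([1312, 311, 398]) cube([74, 1232, 15]);
translate([1436, 311, 398]) cube([74, 1232, 15]);
translate([1560, 311, 398]) cube([74, 1232, 15]);
translate([1684, 311, 398]) cube([74, 1232, 15]);
translate([1808, 311, 398]) cube([74, 1232, 15]);
translate([1932, 311, 398]) cube([74, 1232, 15]);
translate([2056, 311, 398]) cube([74, 1232, 15]);
translate([2180, 311, 398]) cube([74, 1232, 15]);


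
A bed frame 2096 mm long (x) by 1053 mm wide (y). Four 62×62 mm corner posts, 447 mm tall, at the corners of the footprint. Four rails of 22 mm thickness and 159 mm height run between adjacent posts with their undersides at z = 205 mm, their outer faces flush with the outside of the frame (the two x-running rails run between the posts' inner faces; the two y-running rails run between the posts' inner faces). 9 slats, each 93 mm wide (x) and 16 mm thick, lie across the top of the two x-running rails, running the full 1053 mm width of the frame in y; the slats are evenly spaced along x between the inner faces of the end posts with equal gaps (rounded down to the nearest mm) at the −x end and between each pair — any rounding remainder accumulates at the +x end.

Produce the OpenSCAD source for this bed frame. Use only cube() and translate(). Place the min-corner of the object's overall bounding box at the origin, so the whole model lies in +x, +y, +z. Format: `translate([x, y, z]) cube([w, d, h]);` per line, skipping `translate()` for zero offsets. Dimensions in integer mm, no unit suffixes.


cube([62, 62, 447]);
translate([0, 991, 0]) cube([62, 62, 447]);
translate([2034, 0, 0]) cube([62, 62, 447]);
translate([2034, 991, 0]) cube([62, 62, 447]);
translate([62, 0, 205]) cube([1972, 22, 159]);
translate([62, 1031, 205]) cube([1972, 22, 159]);
translate([0, 62, 205]) cube([22, 929, 159]);
translate([2074, 62, 205]) cube([22, 929, 159]);
translate([175, 0, 364]) cube([93, 1053, 16]);
translate([381, 0, 364]) cube([93, 1053, 16]);
translate([587, 0, 364]) cube([93, 1053, 16]);
translate([793, 0, 364]) cube([93, 1053, 16]);
translate([999, 0, 364]) cube([93, 1053, 16]);
translate([1205, 0, 364]) cube([93, 1053, 16]);
translate([1411, 0, 364]) cube([93, 1053, 16]);
translate([1617, 0, 364]) cube([93, 1053, 16]);
translate([1823, 0, 364]) cube([93, 1053, 16]);


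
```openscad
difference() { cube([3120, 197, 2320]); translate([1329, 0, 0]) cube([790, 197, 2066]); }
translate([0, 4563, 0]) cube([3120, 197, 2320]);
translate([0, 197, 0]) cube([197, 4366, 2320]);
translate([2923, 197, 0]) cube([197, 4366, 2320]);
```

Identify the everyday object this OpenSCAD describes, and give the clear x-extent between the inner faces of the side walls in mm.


A single room. The interior width is 2726 mm.

Four walls enclosing a rectangle with a door in the front wall — a room. Outside width 3120 minus two 197 mm walls gives 2726 mm.


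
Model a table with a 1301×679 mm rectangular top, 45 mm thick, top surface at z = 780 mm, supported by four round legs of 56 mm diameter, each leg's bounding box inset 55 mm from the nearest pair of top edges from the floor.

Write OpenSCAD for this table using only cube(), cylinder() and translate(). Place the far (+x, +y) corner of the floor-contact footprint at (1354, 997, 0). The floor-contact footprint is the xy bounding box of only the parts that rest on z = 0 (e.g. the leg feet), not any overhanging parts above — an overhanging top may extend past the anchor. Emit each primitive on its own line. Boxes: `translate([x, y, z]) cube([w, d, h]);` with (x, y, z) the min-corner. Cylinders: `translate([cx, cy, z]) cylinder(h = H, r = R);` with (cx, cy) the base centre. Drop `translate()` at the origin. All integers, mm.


translate([108, 373, 735]) cube([1301, 679, 45]);
translate([191, 456, 0]) cylinder(h = 735, r = 28);
translate([1326, 456, 0]) cylinder(h = 735, r = 28);
translate([191, 969, 0]) cylinder(h = 735, r = 28);
translate([1326, 969, 0]) cylinder(h = 735, r = 28);


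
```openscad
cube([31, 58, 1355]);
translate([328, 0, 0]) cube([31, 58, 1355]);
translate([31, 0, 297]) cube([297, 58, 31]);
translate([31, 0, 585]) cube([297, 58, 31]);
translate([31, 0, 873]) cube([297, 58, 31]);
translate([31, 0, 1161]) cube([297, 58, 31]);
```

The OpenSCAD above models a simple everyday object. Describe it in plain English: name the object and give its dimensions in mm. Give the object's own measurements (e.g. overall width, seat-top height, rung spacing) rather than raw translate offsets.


A straight ladder. Two 31×58 mm vertical rails, 1355 mm tall, stand 359 mm apart (outside-to-outside) with their front faces coplanar on the −y side. 4 rungs, each 58 mm deep and 31 mm tall, span between the inner faces of the rails, front faces flush with the rails. The lowest rung's underside is at z = 297 mm and rungs are spaced 288 mm apart (underside to underside).


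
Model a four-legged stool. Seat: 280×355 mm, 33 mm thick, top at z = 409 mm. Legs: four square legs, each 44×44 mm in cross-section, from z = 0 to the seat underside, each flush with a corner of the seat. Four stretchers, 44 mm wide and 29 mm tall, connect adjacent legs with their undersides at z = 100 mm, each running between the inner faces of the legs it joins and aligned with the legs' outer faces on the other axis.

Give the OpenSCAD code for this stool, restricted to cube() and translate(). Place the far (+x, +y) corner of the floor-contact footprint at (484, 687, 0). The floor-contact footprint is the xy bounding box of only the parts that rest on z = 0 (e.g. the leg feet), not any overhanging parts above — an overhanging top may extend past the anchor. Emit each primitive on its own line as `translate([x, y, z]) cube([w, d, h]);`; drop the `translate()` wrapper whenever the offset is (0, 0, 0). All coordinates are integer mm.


translate([204, 332, 376]) cube([280, 355, 33]);
translate([204, 332, 0]) cube([44, 44, 376]);
translate([440, 332, 0]) cube([44, 44, 376]);
translate([204, 643, 0]) cube([44, 44, 376]);
translate([440, 643, 0]) cube([44, 44, 376]);
translate([248, 332, 100]) cube([192, 44, 29]);
translate([248, 643, 100]) cube([192, 44, 29]);
translate([204, 376, 100]) cube([44, 267, 29]);
translate([440, 376, 100]) cube([44, 267, 29]);
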